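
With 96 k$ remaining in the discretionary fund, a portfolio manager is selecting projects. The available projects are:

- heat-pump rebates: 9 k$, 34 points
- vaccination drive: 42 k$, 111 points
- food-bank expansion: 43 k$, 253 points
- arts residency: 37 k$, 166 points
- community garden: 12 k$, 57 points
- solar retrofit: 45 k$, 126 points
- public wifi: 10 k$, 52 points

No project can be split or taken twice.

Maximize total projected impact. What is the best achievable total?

A density-first pass picks heat-pump rebates + food-bank expansion + community garden + public wifi — 396 at 74 k$.
Replace heat-pump rebates and public wifi with arts residency: the trade gains 80 net, giving 476 at 92 k$.

476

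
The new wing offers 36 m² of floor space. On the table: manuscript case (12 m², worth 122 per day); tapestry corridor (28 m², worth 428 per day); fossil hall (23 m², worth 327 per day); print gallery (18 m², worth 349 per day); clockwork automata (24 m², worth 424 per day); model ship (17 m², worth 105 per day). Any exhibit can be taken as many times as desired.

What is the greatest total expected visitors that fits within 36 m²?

698

Taking 2×print gallery: 36 m² used, 698 in expected visitors.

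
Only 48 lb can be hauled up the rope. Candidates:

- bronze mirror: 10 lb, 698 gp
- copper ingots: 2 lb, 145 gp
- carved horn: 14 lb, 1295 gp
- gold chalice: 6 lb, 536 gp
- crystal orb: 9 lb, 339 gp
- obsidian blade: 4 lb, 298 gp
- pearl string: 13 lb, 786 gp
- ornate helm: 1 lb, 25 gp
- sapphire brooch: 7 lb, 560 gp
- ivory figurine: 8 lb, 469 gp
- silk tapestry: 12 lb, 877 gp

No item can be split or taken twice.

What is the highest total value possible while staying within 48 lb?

3849

A density-first pass picks copper ingots + carved horn + gold chalice + obsidian blade + ornate helm + sapphire brooch + silk tapestry — 3736 at 46 lb.
Dropping ornate helm and sapphire brooch frees 8 lb; slotting in bronze mirror (10 lb) lifts the total to 3849 at 48 lb.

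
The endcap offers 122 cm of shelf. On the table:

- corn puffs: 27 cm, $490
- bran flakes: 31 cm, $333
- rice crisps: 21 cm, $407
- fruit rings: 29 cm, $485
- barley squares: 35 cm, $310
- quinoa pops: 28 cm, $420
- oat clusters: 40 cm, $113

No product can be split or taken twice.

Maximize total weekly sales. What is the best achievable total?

1802

Corn puffs + rice crisps + fruit rings + quinoa pops uses 105 of the 122 cm and totals 1802.
That's the maximum — no swap from here does better than 1802.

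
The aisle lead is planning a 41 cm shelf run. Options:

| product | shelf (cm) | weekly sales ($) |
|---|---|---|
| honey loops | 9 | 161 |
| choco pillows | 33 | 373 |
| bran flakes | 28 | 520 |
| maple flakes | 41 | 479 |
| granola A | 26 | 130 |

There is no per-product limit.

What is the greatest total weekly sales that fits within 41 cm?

681

Density check — bran flakes 18.57, honey loops 17.89, maple flakes 11.68 are the best per cm.
Taking honey loops + bran flakes: 37 cm used, 681 in weekly sales.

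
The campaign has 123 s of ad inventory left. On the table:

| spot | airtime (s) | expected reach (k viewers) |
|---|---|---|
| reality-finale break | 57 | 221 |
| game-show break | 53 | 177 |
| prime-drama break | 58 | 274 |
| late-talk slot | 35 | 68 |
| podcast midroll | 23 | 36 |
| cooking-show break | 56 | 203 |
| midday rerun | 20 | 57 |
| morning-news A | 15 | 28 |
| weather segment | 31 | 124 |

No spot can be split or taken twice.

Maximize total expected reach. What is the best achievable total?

Density check — prime-drama break 4.72, weather segment 4.00, reality-finale break 3.88, cooking-show break 3.62 are the best per s.
Taking the top-ratio spots first gives prime-drama break + midday rerun + weather segment for 455 (109 s).
Replace midday rerun and weather segment with reality-finale break: the trade gains 40 net, giving 495 at 115 s.

495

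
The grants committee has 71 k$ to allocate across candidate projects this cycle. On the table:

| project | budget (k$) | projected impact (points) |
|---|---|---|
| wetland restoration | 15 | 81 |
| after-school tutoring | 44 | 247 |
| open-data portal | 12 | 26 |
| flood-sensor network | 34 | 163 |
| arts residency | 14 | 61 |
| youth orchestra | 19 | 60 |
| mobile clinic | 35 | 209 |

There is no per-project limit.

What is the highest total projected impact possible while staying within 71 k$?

418

By projected impact per k$: mobile clinic 5.97, after-school tutoring 5.61, wetland restoration 5.40, flood-sensor network 4.79 lead.
Taking 2×mobile clinic: 70 k$ used, 418 in projected impact.
No other feasible combination exceeds 418.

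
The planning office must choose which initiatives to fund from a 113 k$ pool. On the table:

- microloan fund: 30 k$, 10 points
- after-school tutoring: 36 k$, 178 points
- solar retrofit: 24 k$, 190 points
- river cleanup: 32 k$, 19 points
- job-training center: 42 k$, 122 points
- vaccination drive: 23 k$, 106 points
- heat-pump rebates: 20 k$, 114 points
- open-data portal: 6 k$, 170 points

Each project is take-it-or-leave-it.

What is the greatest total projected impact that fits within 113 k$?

758

After-school tutoring + solar retrofit + vaccination drive + heat-pump rebates + open-data portal uses 109 of the 113 k$ and totals 758.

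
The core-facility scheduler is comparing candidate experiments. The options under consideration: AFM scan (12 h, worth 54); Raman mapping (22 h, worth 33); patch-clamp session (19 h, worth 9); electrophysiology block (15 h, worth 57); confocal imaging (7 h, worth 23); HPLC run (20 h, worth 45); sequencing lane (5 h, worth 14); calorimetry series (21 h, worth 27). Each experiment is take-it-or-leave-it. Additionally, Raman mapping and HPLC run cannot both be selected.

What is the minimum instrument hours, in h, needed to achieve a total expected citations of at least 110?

Need the lightest bundle worth ≥ 110.
AFM scan + electrophysiology block: 111 expected citations at 27 h.
No combination under 27 h hits 110.

27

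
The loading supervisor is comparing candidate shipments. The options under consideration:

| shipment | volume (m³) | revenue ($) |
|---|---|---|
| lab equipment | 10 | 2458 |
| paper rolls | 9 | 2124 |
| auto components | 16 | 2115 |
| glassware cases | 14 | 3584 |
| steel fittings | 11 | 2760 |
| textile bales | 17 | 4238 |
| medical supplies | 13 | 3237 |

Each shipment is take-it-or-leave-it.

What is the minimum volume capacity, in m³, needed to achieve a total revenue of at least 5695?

Look for the lowest-volume combination reaching 5695.
Taking paper rolls + glassware cases gives 5708 (≥ 5695) for 23 m³.
Below 23 m³ the best achievable stays under 5695.

23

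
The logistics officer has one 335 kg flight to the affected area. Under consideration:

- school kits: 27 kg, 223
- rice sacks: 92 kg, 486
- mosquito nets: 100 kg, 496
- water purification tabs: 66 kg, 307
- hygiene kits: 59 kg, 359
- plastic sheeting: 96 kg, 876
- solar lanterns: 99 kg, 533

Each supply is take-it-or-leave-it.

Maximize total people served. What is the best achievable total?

2128

Greedy by ratio would take school kits + hygiene kits + plastic sheeting + solar lanterns: 281 kg used, total 1991.
Dropping hygiene kits frees 59 kg; slotting in mosquito nets (100 kg) lifts the total to 2128 at 322 kg.
Next best is school kits + rice sacks + plastic sheeting + solar lanterns at 2118 (314 kg) — short by 10.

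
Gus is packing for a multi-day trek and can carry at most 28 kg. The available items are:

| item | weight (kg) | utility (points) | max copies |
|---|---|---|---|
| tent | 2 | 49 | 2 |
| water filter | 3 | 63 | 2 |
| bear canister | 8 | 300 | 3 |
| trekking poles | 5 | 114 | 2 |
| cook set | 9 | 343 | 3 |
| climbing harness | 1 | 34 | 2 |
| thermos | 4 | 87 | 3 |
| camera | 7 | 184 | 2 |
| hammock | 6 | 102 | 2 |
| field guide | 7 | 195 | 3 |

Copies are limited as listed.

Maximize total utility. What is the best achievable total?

By utility per kg: cook set 38.11, bear canister 37.50, climbing harness 34.00, field guide 27.86 lead.
Taking 3×cook set + climbing harness: 28 kg used, 1063 in utility.
No other feasible combination exceeds 1063.

1063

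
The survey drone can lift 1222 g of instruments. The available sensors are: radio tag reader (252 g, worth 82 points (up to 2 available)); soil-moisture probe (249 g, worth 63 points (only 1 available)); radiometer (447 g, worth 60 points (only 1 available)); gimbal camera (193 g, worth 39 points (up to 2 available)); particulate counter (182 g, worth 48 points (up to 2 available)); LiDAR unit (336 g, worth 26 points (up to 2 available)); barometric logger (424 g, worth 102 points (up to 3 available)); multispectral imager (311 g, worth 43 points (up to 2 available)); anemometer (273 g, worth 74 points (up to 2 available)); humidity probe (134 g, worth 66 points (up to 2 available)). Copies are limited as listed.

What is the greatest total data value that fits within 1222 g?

407

Greedy by ratio would take 2×radio tag reader + anemometer + 2×humidity probe: 1045 g used, total 370.
Replace anemometer with soil-moisture probe + particulate counter: the trade gains 37 net, giving 407 at 1203 g.
Nothing else within 1222 g beats 407.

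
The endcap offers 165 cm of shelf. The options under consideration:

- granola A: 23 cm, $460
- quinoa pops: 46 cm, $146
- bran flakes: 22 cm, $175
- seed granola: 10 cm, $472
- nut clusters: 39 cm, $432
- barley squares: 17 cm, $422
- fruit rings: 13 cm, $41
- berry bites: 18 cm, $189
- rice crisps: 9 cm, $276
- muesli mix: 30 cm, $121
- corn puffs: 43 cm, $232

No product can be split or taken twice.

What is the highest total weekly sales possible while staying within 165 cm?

2483

Filling by ratio: granola A + bran flakes + seed granola + nut clusters + barley squares + fruit rings + berry bites + rice crisps for 2467, with 14 cm left unused.
The 35 cm tied up in bran flakes and fruit rings is better spent on corn puffs — total rises to 2483 (159 cm).
Nothing else within 165 cm beats 2483.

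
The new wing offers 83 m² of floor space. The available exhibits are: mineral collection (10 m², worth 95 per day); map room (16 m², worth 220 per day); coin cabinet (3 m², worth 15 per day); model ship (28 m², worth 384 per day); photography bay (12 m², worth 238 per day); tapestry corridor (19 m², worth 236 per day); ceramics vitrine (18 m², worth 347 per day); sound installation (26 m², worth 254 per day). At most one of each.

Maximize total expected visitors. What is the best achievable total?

Filling by ratio: map room + coin cabinet + model ship + photography bay + ceramics vitrine for 1204, with 6 m² left unused.
Dropping map room frees 16 m²; slotting in tapestry corridor (19 m²) lifts the total to 1220 at 80 m².
Nothing else within 83 m² beats 1220.

1220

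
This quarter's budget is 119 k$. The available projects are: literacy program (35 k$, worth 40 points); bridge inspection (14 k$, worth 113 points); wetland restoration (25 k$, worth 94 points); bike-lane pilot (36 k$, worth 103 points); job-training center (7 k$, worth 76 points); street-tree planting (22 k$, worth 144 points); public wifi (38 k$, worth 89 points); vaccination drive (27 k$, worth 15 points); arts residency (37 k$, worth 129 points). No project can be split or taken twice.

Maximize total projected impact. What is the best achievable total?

565

A density-first pass picks bridge inspection + wetland restoration + job-training center + street-tree planting + arts residency — 556 at 105 k$.
The 25 k$ tied up in wetland restoration is better spent on bike-lane pilot — total rises to 565 (116 k$).
Nothing else within 119 k$ beats 565.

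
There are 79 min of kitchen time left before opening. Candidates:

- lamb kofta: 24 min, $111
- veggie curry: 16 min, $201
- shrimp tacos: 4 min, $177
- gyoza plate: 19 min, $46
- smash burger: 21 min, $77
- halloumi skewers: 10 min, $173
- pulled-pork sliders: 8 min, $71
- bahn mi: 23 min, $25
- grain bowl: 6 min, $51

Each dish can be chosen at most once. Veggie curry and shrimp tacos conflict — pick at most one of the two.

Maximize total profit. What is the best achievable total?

660

Taking lamb kofta + shrimp tacos + smash burger + halloumi skewers + pulled-pork sliders + grain bowl: 73 min used, 660 in profit.
Next best is lamb kofta + veggie curry + smash burger + halloumi skewers + pulled-pork sliders at 633 (79 min) — short by 27.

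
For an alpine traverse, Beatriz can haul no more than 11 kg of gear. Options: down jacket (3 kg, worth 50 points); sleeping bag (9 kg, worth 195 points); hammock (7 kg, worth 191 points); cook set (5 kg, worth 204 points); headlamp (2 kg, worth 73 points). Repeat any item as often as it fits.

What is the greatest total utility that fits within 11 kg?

423

Taking the top-ratio items first gives 2×cook set for 408 (10 kg).
Dropping cook set frees 5 kg; slotting in 3×headlamp (6 kg) lifts the total to 423 at 11 kg.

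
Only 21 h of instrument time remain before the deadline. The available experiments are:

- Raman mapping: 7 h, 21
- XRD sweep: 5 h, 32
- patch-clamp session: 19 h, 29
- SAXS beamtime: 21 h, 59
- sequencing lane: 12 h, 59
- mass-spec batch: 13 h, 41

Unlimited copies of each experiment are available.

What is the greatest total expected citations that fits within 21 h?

4×XRD sweep uses 20 of the 21 h and totals 128.
Nothing else within 21 h beats 128.

128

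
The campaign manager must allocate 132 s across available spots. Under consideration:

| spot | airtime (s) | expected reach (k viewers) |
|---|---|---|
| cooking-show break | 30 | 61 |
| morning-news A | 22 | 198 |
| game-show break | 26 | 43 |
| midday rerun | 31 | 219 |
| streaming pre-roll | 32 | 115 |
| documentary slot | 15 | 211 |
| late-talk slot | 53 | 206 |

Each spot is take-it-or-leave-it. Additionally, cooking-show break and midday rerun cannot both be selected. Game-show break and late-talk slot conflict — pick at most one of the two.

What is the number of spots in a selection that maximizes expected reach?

The maximum expected reach within 132 s is 834.
morning-news A + midday rerun + documentary slot + late-talk slot hits 834 at 121 s.
Any selection reaching 834 contains exactly 4 spots.

4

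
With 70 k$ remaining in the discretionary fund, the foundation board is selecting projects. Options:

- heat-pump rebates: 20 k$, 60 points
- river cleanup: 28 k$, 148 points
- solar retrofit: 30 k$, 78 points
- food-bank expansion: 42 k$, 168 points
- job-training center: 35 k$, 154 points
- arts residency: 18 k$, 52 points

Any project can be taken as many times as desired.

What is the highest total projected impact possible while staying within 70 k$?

316

Density check — river cleanup 5.29, job-training center 4.40, food-bank expansion 4.00 are the best per k$.
A density-first pass picks 2×river cleanup — 296 at 56 k$.
Dropping river cleanup frees 28 k$; slotting in food-bank expansion (42 k$) lifts the total to 316 at 70 k$.
Nothing else within 70 k$ beats 316.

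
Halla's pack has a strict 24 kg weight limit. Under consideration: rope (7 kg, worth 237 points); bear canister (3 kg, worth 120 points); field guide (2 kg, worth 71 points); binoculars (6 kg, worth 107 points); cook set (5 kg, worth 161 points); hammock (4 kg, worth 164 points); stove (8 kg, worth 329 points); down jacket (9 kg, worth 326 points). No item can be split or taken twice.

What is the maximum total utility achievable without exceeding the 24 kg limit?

Best packing: bear canister + hammock + stove + down jacket — 24 kg, 939 total.
Every other selection either busts 24 kg or fails to beat 939.

939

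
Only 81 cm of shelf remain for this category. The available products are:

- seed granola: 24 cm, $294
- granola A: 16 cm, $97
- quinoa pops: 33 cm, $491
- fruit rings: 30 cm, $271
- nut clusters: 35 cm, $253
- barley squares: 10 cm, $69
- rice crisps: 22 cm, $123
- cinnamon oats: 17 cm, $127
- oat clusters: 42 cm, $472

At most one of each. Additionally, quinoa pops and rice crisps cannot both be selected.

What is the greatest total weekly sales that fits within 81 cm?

A density-first pass picks seed granola + quinoa pops + cinnamon oats — 912 at 74 cm.
Replace seed granola and cinnamon oats with oat clusters: the trade gains 51 net, giving 963 at 75 cm.
An exhaustive check of the 512 subsets confirms 963.

963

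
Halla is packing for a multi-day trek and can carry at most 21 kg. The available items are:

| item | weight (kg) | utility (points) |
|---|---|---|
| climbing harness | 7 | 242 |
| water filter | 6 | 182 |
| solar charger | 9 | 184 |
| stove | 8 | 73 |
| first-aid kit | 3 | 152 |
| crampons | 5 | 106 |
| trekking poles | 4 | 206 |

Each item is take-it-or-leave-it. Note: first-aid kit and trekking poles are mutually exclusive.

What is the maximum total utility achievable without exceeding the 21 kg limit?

682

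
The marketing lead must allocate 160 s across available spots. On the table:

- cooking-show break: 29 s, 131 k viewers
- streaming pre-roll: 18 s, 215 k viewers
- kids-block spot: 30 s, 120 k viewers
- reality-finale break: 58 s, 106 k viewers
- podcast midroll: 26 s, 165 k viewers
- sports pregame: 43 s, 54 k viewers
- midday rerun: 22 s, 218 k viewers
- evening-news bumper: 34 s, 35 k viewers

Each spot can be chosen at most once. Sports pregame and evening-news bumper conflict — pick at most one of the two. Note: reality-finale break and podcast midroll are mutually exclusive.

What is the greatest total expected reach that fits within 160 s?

884

Best packing: cooking-show break + streaming pre-roll + kids-block spot + podcast midroll + midday rerun + evening-news bumper — 159 s, 884 total.
An exhaustive check of the 256 subsets confirms 884.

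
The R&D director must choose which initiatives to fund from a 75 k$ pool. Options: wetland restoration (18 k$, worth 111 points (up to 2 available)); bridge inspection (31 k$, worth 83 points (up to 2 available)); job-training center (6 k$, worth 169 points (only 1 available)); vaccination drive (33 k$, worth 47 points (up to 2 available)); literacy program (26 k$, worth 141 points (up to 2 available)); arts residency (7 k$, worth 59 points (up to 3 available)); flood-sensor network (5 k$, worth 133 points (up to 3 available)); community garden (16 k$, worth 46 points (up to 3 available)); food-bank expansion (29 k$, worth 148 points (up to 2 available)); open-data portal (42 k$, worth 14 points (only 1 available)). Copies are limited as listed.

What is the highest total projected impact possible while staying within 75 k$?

Filling by ratio: wetland restoration + job-training center + 3×arts residency + 3×flood-sensor network for 856, with 15 k$ left unused.
Dropping arts residency frees 7 k$; slotting in wetland restoration (18 k$) lifts the total to 908 at 71 k$.
The spare 4 k$ is too small for any remaining project, and no exchange beats 908.

908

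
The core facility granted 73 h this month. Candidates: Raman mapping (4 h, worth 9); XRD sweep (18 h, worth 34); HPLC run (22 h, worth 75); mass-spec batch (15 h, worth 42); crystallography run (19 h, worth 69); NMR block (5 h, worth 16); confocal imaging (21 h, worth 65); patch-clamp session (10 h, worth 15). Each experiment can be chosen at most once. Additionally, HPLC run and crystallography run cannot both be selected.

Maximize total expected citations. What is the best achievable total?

213

By expected citations per h: crystallography run 3.63, HPLC run 3.41, NMR block 3.20 lead.
Taking HPLC run + mass-spec batch + NMR block + confocal imaging + patch-clamp session: 73 h used, 213 in expected citations.
The closest alternative, XRD sweep + mass-spec batch + crystallography run + confocal imaging, reaches only 210.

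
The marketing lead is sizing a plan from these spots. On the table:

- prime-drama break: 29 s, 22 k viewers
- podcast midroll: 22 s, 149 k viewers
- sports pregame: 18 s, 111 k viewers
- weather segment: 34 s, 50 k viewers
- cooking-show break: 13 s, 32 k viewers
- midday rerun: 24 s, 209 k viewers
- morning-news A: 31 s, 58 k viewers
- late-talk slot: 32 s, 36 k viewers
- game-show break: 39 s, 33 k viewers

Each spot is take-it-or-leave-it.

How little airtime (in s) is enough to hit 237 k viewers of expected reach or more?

37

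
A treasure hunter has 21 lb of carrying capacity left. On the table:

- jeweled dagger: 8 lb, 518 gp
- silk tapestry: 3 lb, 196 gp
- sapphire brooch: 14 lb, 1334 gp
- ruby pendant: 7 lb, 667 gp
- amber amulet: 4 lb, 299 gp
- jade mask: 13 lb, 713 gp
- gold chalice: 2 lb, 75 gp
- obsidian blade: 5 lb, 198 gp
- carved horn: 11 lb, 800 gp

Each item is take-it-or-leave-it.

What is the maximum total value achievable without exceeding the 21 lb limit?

2001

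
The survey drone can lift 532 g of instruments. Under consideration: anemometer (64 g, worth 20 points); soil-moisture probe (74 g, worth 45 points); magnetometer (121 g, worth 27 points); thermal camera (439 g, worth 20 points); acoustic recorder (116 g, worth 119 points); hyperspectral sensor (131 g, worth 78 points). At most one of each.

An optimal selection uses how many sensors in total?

5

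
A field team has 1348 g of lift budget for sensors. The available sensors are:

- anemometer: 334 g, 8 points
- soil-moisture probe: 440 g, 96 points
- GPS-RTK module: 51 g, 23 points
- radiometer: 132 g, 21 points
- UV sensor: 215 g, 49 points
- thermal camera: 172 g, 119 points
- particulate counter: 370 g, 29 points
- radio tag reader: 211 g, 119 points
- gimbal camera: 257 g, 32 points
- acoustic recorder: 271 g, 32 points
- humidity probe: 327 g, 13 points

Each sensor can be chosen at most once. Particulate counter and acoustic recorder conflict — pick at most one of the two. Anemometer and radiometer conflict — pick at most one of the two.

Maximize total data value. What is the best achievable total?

438

Greedy by ratio would take soil-moisture probe + GPS-RTK module + radiometer + UV sensor + thermal camera + radio tag reader: 1221 g used, total 427.
Dropping radiometer frees 132 g; slotting in gimbal camera (257 g) lifts the total to 438 at 1346 g.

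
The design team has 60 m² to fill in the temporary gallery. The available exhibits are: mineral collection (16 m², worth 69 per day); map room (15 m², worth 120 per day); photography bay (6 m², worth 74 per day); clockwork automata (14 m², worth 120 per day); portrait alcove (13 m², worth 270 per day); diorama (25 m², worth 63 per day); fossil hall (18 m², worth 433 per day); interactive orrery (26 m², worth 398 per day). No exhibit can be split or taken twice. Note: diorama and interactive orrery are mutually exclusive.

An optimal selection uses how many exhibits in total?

3

Optimal total is 1101.
For example portrait alcove + fossil hall + interactive orrery achieves it, using 57 m².
Any selection reaching 1101 contains exactly 3 exhibits.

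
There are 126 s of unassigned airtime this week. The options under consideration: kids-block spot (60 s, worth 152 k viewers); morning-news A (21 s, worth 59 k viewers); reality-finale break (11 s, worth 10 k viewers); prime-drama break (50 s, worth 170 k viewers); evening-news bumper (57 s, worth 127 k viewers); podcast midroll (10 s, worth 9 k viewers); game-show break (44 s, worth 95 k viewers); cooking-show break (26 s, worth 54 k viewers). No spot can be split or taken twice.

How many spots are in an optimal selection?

Best achievable expected reach is 334.
morning-news A + reality-finale break + prime-drama break + game-show break hits 334 at 126 s.
All optima have 4 spots.

4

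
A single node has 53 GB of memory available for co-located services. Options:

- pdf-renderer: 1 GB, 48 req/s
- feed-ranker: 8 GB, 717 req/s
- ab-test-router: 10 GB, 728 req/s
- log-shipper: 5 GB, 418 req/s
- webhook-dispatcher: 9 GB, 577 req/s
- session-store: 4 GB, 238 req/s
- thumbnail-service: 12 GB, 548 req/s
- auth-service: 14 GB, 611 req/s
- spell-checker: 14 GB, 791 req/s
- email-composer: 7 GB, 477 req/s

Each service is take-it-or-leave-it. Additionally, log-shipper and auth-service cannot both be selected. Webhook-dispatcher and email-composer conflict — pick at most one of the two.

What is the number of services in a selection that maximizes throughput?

7

Best achievable throughput is 3517.
pdf-renderer + feed-ranker + ab-test-router + log-shipper + webhook-dispatcher + session-store + spell-checker hits 3517 at 51 GB.
All optima have 7 services.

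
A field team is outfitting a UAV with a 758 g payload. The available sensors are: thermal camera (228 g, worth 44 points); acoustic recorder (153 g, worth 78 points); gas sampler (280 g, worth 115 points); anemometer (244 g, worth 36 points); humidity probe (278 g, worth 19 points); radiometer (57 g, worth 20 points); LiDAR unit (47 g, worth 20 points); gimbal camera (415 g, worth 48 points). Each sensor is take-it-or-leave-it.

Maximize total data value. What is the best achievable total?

Density check — acoustic recorder 0.51, LiDAR unit 0.43, gas sampler 0.41 are the best per g.
Filling by ratio: acoustic recorder + gas sampler + radiometer + LiDAR unit for 233, with 221 g left unused.
Replace LiDAR unit with thermal camera: the trade gains 24 net, giving 257 at 718 g.

257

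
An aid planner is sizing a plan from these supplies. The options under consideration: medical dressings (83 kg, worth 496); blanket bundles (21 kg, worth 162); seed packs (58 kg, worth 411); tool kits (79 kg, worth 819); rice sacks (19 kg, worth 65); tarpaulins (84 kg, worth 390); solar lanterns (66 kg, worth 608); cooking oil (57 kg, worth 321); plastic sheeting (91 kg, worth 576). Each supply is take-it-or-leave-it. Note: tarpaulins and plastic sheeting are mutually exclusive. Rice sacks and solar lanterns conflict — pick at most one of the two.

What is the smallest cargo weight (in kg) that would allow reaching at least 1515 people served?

Minimise kg subject to total people served ≥ 1515.
blanket bundles + tool kits + solar lanterns reaches 1589 using 166 kg.
Any bundle with less than 166 kg falls short of 1515.

166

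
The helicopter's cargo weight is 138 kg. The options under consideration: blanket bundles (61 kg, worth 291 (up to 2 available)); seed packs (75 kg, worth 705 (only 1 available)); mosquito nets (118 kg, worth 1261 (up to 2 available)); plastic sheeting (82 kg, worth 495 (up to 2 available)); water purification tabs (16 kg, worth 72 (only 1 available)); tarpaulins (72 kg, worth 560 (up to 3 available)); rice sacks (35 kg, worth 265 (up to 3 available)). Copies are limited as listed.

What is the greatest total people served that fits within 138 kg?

By people served per kg: mosquito nets 10.69, seed packs 9.40, tarpaulins 7.78 lead.
Best packing: mosquito nets + water purification tabs — 134 kg, 1333 total.
Nothing else within 138 kg beats 1333.

1333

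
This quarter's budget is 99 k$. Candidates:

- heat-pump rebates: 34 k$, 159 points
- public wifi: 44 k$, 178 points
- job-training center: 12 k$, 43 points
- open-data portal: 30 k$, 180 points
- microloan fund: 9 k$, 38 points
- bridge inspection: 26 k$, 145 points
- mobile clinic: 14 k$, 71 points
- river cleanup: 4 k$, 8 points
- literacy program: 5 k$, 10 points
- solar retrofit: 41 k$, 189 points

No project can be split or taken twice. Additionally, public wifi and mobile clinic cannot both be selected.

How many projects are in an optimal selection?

4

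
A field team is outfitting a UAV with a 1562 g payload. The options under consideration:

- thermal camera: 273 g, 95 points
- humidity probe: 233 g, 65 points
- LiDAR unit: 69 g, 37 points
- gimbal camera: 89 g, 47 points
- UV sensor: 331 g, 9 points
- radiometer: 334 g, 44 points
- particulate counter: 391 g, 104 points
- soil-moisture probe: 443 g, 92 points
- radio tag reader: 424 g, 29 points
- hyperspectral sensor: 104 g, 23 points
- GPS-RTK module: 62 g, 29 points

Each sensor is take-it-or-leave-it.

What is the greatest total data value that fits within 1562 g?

469

By data value per g: LiDAR unit 0.54, gimbal camera 0.53, GPS-RTK module 0.47 lead.
Filling by ratio: thermal camera + humidity probe + LiDAR unit + gimbal camera + radiometer + particulate counter + hyperspectral sensor + GPS-RTK module for 444, with 7 g left unused.
Replace radiometer and hyperspectral sensor with soil-moisture probe: the trade gains 25 net, giving 469 at 1560 g.
That's the maximum — no swap from here does better than 469.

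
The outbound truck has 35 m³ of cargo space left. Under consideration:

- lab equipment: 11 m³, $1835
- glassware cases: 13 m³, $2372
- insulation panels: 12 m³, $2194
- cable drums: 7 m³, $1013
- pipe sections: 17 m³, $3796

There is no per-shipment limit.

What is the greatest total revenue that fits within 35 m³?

7592

Taking 2×pipe sections: 34 m³ used, 7592 in revenue.
Every other selection either busts 35 m³ or fails to beat 7592.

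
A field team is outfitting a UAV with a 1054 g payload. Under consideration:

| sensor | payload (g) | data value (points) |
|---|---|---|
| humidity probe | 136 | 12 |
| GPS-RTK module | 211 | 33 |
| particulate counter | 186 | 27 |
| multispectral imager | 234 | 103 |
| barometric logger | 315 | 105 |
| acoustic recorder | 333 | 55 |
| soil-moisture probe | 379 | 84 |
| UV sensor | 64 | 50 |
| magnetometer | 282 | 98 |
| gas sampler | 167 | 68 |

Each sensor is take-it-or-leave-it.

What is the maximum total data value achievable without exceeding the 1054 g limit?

374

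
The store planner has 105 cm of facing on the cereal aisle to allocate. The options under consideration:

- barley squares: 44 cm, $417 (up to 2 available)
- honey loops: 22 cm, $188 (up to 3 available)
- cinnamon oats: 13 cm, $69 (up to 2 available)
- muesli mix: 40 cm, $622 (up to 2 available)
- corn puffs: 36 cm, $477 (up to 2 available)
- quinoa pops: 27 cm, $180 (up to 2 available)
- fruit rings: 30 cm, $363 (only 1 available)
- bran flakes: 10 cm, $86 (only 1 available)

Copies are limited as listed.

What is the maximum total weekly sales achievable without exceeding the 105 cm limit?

By weekly sales per cm: muesli mix 15.55, corn puffs 13.25, fruit rings 12.10, barley squares 9.48 lead.
A density-first pass picks cinnamon oats + 2×muesli mix + bran flakes — 1399 at 103 cm.
The 23 cm tied up in cinnamon oats and bran flakes is better spent on honey loops — total rises to 1432 (102 cm).
That's the maximum — no swap from here does better than 1432.

1432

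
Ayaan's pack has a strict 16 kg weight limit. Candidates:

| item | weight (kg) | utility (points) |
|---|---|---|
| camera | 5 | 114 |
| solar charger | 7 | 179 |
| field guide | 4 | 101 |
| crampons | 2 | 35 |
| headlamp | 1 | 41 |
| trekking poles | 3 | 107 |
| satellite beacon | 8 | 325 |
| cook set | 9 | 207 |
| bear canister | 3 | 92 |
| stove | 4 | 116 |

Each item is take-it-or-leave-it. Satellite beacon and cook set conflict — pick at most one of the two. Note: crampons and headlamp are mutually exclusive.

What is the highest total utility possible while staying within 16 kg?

589

The ratio heuristic lands on headlamp + trekking poles + satellite beacon + bear canister (565) but leaves 1 kg idle.
Dropping bear canister frees 3 kg; slotting in stove (4 kg) lifts the total to 589 at 16 kg.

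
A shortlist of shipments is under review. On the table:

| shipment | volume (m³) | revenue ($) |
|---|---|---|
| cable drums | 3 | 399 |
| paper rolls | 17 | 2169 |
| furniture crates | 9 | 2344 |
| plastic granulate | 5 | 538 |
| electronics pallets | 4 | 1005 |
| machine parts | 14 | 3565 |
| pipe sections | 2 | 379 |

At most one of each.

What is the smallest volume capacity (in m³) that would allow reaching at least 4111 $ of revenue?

18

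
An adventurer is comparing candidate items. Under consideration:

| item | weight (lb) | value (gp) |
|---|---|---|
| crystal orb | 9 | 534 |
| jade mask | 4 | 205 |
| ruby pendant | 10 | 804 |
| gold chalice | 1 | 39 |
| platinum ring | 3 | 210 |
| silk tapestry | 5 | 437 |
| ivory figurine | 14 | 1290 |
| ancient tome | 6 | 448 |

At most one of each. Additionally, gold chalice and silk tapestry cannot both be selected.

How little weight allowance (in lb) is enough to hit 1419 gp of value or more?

Need the lightest bundle worth ≥ 1419.
platinum ring + ivory figurine: 1500 value at 17 lb.
No combination under 17 lb hits 1419.

17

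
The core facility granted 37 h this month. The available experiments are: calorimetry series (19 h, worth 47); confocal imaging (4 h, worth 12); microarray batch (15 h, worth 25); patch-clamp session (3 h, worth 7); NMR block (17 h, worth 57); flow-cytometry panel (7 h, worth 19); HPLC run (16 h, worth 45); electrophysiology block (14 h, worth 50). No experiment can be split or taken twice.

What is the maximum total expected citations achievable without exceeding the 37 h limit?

119

Density check — electrophysiology block 3.57, NMR block 3.35, confocal imaging 3.00, HPLC run 2.81 are the best per h.
Best packing: confocal imaging + NMR block + electrophysiology block — 35 h, 119 total.
The spare 2 h is too small for any remaining experiment, and no exchange beats 119.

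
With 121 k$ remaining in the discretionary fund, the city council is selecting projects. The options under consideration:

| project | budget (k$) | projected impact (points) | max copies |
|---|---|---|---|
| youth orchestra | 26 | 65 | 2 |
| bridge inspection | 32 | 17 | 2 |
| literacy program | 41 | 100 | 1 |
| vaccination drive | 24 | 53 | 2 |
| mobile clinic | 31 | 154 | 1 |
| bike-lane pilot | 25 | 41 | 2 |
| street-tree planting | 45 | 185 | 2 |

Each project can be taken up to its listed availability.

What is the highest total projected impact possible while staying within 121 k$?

524

Taking mobile clinic + 2×street-tree planting: 121 k$ used, 524 in projected impact.
Every other selection either busts 121 k$ or exceeds an availability limit or fails to beat 524.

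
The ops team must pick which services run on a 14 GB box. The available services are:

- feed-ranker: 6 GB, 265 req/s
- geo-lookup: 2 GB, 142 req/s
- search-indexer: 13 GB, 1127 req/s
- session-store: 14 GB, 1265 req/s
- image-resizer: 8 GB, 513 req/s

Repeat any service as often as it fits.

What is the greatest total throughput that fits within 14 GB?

By throughput per GB: session-store 90.36, search-indexer 86.69, geo-lookup 71.00, image-resizer 64.12 lead.
Taking session-store: 14 GB used, 1265 in throughput.
Every other selection either busts 14 GB or fails to beat 1265.

1265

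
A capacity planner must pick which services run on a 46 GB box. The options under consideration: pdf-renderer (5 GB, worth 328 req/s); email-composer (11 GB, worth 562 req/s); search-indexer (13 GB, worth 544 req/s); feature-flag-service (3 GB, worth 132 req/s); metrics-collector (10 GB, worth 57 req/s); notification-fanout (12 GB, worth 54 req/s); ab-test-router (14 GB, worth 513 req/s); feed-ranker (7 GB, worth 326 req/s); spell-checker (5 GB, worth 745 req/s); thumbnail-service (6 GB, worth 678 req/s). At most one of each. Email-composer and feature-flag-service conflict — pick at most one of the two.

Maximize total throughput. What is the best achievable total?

Best packing: pdf-renderer + search-indexer + feature-flag-service + ab-test-router + spell-checker + thumbnail-service — 46 GB, 2940 total.

2940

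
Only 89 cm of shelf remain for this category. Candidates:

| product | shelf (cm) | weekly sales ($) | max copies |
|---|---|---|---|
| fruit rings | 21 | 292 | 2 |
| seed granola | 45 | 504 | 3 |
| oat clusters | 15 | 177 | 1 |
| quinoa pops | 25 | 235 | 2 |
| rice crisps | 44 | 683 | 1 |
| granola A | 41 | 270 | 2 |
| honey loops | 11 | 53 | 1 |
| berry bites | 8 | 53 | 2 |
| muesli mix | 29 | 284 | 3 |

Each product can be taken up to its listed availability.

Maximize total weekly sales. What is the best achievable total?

2×fruit rings + rice crisps uses 86 of the 89 cm and totals 1267.

1267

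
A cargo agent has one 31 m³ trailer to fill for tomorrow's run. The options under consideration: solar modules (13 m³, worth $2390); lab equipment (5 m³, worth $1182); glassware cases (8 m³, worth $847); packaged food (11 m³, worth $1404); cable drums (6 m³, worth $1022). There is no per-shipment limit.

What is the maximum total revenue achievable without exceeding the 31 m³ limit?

7092

Best packing: 6×lab equipment — 30 m³, 7092 total.
Every other selection either busts 31 m³ or fails to beat 7092.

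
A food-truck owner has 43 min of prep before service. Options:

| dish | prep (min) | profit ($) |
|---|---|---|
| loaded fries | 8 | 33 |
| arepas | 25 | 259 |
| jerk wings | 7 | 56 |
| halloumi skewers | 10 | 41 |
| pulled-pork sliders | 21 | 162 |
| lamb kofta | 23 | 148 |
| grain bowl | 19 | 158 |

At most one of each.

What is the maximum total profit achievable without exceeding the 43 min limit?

Greedy by ratio would take loaded fries + arepas + jerk wings: 40 min used, total 348.
Replace loaded fries with halloumi skewers: the trade gains 8 net, giving 356 at 42 min.
The closest alternative, loaded fries + arepas + jerk wings, reaches only 348.

356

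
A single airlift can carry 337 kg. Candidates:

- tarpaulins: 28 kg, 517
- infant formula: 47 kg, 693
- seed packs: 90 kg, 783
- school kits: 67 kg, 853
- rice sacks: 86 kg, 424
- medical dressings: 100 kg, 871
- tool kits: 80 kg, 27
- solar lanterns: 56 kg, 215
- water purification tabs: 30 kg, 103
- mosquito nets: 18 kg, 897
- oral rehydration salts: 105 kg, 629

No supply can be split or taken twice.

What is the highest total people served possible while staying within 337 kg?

By people served per kg: mosquito nets 49.83, tarpaulins 18.46, infant formula 14.74, school kits 12.73 lead.
Filling by ratio: tarpaulins + infant formula + school kits + medical dressings + solar lanterns + mosquito nets for 4046, with 21 kg left unused.
Replace medical dressings and solar lanterns with seed packs + rice sacks: the trade gains 121 net, giving 4167 at 336 kg.

4167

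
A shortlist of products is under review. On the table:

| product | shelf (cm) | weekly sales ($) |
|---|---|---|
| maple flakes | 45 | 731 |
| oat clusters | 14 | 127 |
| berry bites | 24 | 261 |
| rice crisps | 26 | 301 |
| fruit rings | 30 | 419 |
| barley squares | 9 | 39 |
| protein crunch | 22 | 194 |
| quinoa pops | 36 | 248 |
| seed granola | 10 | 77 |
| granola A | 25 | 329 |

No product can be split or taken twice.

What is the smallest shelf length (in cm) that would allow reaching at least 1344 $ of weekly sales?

96

Need the lightest bundle worth ≥ 1344.
maple flakes + rice crisps + granola A: 1361 weekly sales at 96 cm.
Below 96 cm the best achievable stays under 1344.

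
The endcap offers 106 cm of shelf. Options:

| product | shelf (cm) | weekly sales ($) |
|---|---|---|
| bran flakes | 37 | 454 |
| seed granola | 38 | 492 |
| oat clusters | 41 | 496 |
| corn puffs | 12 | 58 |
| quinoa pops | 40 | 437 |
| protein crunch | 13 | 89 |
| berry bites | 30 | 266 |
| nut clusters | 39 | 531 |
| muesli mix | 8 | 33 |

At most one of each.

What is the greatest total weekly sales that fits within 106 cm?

1251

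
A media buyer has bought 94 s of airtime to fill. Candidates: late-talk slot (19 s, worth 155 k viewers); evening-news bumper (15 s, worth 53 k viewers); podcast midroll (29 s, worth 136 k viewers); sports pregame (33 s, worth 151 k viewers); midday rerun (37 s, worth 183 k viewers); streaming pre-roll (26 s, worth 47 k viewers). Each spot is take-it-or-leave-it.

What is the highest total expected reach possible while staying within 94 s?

489

Greedy by ratio would take late-talk slot + podcast midroll + midday rerun: 85 s used, total 474.
Replace podcast midroll with sports pregame: the trade gains 15 net, giving 489 at 89 s.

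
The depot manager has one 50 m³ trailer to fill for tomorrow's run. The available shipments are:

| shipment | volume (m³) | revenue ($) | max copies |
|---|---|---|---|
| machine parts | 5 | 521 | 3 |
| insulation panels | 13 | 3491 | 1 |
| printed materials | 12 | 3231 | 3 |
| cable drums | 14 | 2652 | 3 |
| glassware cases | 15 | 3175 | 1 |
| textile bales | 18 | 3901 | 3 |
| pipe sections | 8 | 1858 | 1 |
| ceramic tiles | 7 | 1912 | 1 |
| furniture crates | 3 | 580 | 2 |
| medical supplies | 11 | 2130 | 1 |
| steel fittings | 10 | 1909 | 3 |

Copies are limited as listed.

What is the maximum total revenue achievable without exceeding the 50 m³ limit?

13184

A density-first pass picks 3×printed materials + ceramic tiles + 2×furniture crates — 12765 at 49 m³.
The 13 m³ tied up in ceramic tiles and 2×furniture crates is better spent on insulation panels — total rises to 13184 (49 m³).
That's the maximum — no swap from here does better than 13184.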